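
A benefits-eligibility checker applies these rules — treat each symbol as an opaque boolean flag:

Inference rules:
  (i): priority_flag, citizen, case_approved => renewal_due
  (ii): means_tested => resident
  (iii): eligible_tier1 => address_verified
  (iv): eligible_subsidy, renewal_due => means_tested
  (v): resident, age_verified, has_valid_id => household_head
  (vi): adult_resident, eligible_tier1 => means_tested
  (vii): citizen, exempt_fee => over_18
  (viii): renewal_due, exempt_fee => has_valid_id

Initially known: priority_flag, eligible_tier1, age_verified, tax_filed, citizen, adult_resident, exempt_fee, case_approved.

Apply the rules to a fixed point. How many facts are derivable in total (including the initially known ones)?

15

Round 1 — (i), (iii), (vi), (vii), derive renewal_due, address_verified, means_tested, over_18.
Round 2 — (ii), (viii), derive resident, has_valid_id.
Round 3 — (v), derive household_head.
Closure: {address_verified, adult_resident, age_verified, case_approved, citizen, eligible_tier1, exempt_fee, has_valid_id, household_head, means_tested, over_18, priority_flag, renewal_due, resident, tax_filed} — 15 facts.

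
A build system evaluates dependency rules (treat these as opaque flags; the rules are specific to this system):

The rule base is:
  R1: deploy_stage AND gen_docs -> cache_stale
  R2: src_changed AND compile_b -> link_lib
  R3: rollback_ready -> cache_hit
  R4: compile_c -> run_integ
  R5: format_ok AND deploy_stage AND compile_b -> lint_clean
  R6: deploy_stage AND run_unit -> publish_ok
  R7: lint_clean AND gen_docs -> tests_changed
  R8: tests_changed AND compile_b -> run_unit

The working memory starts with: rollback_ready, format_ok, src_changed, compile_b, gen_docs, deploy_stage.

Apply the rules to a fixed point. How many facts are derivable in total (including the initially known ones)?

Round 1 — R1, R2, R3, R5, derive cache_stale, link_lib, cache_hit, lint_clean.
Round 2 — R7, derive tests_changed.
Round 3 — R8, derive run_unit.
Round 4 — R6, derive publish_ok.
Closure: {cache_hit, cache_stale, compile_b, deploy_stage, format_ok, gen_docs, link_lib, lint_clean, publish_ok, rollback_ready, run_unit, src_changed, tests_changed} — 13 facts.

13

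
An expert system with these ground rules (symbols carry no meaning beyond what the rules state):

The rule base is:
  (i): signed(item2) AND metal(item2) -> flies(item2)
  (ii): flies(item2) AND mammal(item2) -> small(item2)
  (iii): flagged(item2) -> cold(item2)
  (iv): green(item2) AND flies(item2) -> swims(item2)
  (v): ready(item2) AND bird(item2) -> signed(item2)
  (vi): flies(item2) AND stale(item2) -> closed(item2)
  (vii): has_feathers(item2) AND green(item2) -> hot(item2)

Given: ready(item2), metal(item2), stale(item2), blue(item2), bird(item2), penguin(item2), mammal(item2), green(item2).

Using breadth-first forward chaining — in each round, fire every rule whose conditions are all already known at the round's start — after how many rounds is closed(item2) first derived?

3

Round 1 — (v), derive signed(item2).
Round 2 — (i), derive flies(item2).
Round 3 — (ii), (iv), (vi), derive small(item2), swims(item2), closed(item2).
closed(item2) first appears in round 3.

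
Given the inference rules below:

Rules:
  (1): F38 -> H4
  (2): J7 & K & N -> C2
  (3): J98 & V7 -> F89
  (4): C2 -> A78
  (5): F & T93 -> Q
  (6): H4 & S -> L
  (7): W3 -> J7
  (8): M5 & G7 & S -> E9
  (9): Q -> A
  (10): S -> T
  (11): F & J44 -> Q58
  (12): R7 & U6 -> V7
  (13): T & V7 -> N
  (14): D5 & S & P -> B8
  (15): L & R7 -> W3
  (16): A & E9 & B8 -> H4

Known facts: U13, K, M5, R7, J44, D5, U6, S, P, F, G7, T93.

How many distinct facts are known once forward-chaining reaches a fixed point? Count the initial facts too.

26

Round 1 — (5), (8), (10), (11), (12), (14), derive Q, E9, T, Q58, V7, B8.
Round 2 — (9), (13), derive A, N.
Round 3 — (16), derive H4.
Round 4 — (6), derive L.
Round 5 — (15), derive W3.
Round 6 — (7), derive J7.
Round 7 — (2), derive C2.
Round 8 — (4), derive A78.
Closure: {A, A78, B8, C2, D5, E9, F, G7, H4, J44, J7, K, L, M5, N, P, Q, Q58, R7, S, T, T93, U13, U6, V7, W3} — 26 facts.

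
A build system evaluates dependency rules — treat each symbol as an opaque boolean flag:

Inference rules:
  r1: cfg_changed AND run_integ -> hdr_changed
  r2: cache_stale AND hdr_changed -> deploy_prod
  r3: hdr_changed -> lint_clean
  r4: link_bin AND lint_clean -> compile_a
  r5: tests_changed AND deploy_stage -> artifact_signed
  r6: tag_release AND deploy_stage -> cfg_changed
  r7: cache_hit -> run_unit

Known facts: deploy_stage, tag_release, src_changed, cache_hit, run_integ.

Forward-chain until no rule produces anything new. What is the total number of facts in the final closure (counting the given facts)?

9

Round 1: r6 [tag_release AND deploy_stage -> cfg_changed]; r7 [cache_hit -> run_unit]. New: cfg_changed, run_unit.
Round 2: r1 [cfg_changed AND run_integ -> hdr_changed]. New: hdr_changed.
Round 3: r3 [hdr_changed -> lint_clean]. New: lint_clean.
Closure: {cache_hit, cfg_changed, deploy_stage, hdr_changed, lint_clean, run_integ, run_unit, src_changed, tag_release} — 9 facts.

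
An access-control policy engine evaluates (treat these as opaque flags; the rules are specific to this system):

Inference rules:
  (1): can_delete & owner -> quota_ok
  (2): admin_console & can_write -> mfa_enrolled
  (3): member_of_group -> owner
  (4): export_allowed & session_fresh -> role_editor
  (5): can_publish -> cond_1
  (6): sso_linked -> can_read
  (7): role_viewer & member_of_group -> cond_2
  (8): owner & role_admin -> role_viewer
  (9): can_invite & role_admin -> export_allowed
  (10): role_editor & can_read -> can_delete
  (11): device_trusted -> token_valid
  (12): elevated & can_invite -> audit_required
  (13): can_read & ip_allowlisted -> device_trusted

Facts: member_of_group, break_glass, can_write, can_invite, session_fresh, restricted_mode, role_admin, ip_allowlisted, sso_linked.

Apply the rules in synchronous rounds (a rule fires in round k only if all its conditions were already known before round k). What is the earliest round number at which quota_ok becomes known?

4

[1] (3) [member_of_group -> owner]; (6) [sso_linked -> can_read]; (9) [can_invite & role_admin -> export_allowed]. ⇒ new: owner, can_read, export_allowed.
[2] (4) [export_allowed & session_fresh -> role_editor]; (8) [owner & role_admin -> role_viewer]; (13) [can_read & ip_allowlisted -> device_trusted]. ⇒ new: role_editor, role_viewer, device_trusted.
[3] (7) [role_viewer & member_of_group -> cond_2]; (10) [role_editor & can_read -> can_delete]; (11) [device_trusted -> token_valid]. ⇒ new: cond_2, can_delete, token_valid.
[4] (1) [can_delete & owner -> quota_ok]. ⇒ new: quota_ok.
quota_ok first appears in round 4.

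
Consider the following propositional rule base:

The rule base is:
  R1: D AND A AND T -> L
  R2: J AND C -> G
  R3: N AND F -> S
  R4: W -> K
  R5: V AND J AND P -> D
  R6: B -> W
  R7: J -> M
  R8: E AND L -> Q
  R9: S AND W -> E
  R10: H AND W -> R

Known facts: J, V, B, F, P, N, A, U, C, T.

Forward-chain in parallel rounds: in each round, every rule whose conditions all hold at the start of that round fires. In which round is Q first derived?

Round 1 — R2, R3, R5, R6, R7, derive G, S, D, W, M.
Round 2 — R1, R4, R9, derive L, K, E.
Round 3 — R8, derive Q.
Q first appears in round 3.

3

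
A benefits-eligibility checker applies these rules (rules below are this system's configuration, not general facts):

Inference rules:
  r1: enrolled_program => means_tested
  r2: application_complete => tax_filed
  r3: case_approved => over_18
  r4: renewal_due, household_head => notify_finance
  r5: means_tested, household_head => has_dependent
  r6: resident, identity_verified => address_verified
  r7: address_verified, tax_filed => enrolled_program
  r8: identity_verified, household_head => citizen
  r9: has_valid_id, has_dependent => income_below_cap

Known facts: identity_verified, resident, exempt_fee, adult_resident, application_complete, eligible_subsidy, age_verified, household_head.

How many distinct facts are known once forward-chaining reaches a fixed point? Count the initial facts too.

14

Round 1 — r2, r6, r8, derive tax_filed, address_verified, citizen.
Round 2 — r7, derive enrolled_program.
Round 3 — r1, derive means_tested.
Round 4 — r5, derive has_dependent.
Closure: {address_verified, adult_resident, age_verified, application_complete, citizen, eligible_subsidy, enrolled_program, exempt_fee, has_dependent, household_head, identity_verified, means_tested, resident, tax_filed} — 14 facts.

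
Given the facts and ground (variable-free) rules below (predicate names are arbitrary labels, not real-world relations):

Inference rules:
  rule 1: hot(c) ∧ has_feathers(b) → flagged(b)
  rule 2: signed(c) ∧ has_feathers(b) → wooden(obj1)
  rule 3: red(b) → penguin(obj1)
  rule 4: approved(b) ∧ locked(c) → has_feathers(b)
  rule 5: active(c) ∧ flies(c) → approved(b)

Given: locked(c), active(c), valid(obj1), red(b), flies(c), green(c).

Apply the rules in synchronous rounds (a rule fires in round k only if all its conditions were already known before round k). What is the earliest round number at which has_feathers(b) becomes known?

Round 1: rule 3 [red(b) → penguin(obj1)]; rule 5 [active(c) ∧ flies(c) → approved(b)]. Adds penguin(obj1), approved(b).
Round 2: rule 4 [approved(b) ∧ locked(c) → has_feathers(b)]. Adds has_feathers(b).
has_feathers(b) first appears in round 2.

2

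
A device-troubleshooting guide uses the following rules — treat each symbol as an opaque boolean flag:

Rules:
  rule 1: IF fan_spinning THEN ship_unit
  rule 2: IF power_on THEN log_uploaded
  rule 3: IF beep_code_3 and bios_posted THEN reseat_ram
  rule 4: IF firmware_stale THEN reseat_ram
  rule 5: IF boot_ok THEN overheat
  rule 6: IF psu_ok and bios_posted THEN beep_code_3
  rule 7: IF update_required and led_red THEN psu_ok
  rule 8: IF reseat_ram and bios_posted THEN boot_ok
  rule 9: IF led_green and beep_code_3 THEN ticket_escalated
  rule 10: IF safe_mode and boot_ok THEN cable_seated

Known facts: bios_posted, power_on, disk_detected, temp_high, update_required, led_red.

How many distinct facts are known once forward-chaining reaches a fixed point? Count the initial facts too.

Round 1 fires rule 2, rule 7, giving log_uploaded, psu_ok.
Round 2 fires rule 6, giving beep_code_3.
Round 3 fires rule 3, giving reseat_ram.
Round 4 fires rule 8, giving boot_ok.
Round 5 fires rule 5, giving overheat.
Closure: {beep_code_3, bios_posted, boot_ok, disk_detected, led_red, log_uploaded, overheat, power_on, psu_ok, reseat_ram, temp_high, update_required} — 12 facts.

12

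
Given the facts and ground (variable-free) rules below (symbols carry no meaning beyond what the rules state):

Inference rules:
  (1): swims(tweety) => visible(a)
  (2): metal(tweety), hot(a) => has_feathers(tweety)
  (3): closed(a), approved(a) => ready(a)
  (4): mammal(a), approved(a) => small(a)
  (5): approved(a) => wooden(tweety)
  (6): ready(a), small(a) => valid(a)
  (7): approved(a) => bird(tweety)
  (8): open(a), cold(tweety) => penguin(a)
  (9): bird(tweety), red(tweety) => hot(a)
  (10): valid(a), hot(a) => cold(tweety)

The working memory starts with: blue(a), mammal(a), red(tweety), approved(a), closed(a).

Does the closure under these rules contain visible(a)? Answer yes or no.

no

Round 1: (3) [closed(a), approved(a) => ready(a)]; (4) [mammal(a), approved(a) => small(a)]; (5) [approved(a) => wooden(tweety)]; (7) [approved(a) => bird(tweety)]. New: ready(a), small(a), wooden(tweety), bird(tweety).
Round 2: (6) [ready(a), small(a) => valid(a)]; (9) [bird(tweety), red(tweety) => hot(a)]. New: valid(a), hot(a).
Round 3: (10) [valid(a), hot(a) => cold(tweety)]. New: cold(tweety).
Fixed point reached. visible(a) is concluded only by (1); (1) needs swims(tweety) (never derived).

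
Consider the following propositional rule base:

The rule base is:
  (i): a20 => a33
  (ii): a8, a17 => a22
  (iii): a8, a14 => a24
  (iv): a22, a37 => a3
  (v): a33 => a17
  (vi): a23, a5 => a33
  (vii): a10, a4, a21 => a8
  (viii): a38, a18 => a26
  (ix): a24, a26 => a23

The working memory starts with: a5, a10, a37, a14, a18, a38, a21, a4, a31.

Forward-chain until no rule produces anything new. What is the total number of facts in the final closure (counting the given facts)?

Round 1 fires (vii), (viii), giving a8, a26.
Round 2 fires (iii), giving a24.
Round 3 fires (ix), giving a23.
Round 4 fires (vi), giving a33.
Round 5 fires (v), giving a17.
Round 6 fires (ii), giving a22.
Round 7 fires (iv), giving a3.
Closure: {a10, a14, a17, a18, a21, a22, a23, a24, a26, a3, a31, a33, a37, a38, a4, a5, a8} — 17 facts.

17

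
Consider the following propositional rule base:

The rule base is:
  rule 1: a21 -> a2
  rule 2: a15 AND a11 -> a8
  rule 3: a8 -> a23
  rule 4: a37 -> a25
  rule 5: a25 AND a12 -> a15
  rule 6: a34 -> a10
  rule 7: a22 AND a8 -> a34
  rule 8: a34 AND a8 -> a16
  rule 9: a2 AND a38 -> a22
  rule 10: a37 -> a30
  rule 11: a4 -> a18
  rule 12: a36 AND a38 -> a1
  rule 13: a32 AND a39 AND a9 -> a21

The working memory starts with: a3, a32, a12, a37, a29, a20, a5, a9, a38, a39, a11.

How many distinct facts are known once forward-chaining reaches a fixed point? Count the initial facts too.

[1] rule 4 [a37 -> a25]; rule 10 [a37 -> a30]; rule 13 [a32 AND a39 AND a9 -> a21]. ⇒ new: a25, a30, a21.
[2] rule 1 [a21 -> a2]; rule 5 [a25 AND a12 -> a15]. ⇒ new: a2, a15.
[3] rule 2 [a15 AND a11 -> a8]; rule 9 [a2 AND a38 -> a22]. ⇒ new: a8, a22.
[4] rule 3 [a8 -> a23]; rule 7 [a22 AND a8 -> a34]. ⇒ new: a23, a34.
[5] rule 6 [a34 -> a10]; rule 8 [a34 AND a8 -> a16]. ⇒ new: a10, a16.
Closure: {a10, a11, a12, a15, a16, a2, a20, a21, a22, a23, a25, a29, a3, a30, a32, a34, a37, a38, a39, a5, a8, a9} — 22 facts.

22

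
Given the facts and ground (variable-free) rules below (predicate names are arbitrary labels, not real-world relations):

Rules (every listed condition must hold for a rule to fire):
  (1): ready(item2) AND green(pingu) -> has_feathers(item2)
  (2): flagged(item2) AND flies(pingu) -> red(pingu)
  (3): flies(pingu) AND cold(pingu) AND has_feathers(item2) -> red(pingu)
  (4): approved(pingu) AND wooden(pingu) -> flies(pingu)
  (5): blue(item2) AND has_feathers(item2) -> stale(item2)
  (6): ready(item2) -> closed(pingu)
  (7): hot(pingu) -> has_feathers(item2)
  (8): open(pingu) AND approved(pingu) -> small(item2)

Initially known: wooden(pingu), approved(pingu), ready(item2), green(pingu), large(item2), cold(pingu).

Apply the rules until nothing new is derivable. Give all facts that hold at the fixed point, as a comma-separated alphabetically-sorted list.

Round 1 fires (1), (4), (6), giving has_feathers(item2), flies(pingu), closed(pingu).
Round 2 fires (3), giving red(pingu).

approved(pingu), closed(pingu), cold(pingu), flies(pingu), green(pingu), has_feathers(item2), large(item2), ready(item2), red(pingu), wooden(pingu)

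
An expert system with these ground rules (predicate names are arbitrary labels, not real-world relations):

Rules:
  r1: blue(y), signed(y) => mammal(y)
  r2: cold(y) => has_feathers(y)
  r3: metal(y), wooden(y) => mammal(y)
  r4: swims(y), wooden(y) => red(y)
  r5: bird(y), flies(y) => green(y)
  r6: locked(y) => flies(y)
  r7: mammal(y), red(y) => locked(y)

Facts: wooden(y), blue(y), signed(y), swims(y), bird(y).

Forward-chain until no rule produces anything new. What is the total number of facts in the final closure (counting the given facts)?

10

Round 1: r1 [blue(y), signed(y) => mammal(y)]; r4 [swims(y), wooden(y) => red(y)]. New: mammal(y), red(y).
Round 2: r7 [mammal(y), red(y) => locked(y)]. New: locked(y).
Round 3: r6 [locked(y) => flies(y)]. New: flies(y).
Round 4: r5 [bird(y), flies(y) => green(y)]. New: green(y).
Closure: {bird(y), blue(y), flies(y), green(y), locked(y), mammal(y), red(y), signed(y), swims(y), wooden(y)} — 10 facts.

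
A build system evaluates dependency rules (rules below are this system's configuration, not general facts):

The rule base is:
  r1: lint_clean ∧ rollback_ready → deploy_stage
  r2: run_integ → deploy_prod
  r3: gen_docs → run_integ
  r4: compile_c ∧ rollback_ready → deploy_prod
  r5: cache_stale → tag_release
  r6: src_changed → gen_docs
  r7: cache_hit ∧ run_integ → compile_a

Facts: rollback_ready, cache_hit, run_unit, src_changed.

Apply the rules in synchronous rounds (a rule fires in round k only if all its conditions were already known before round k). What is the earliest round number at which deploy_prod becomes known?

Round 1: r6 [src_changed → gen_docs]. New: gen_docs.
Round 2: r3 [gen_docs → run_integ]. New: run_integ.
Round 3: r2 [run_integ → deploy_prod]; r7 [cache_hit ∧ run_integ → compile_a]. New: deploy_prod, compile_a.
deploy_prod first appears in round 3.

3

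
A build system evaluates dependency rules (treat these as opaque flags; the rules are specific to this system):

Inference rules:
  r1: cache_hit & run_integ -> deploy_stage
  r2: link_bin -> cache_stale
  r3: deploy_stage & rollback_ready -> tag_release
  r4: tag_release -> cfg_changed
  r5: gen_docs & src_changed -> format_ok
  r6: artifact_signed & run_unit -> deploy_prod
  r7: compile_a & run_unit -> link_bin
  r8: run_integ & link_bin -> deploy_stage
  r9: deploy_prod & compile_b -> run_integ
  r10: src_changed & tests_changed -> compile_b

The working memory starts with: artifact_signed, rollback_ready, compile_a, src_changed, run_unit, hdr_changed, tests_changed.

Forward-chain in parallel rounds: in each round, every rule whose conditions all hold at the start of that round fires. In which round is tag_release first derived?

4

Round 1 fires r6, r7, r10, giving deploy_prod, link_bin, compile_b.
Round 2 fires r2, r9, giving cache_stale, run_integ.
Round 3 fires r8, giving deploy_stage.
Round 4 fires r3, giving tag_release.
tag_release first appears in round 4.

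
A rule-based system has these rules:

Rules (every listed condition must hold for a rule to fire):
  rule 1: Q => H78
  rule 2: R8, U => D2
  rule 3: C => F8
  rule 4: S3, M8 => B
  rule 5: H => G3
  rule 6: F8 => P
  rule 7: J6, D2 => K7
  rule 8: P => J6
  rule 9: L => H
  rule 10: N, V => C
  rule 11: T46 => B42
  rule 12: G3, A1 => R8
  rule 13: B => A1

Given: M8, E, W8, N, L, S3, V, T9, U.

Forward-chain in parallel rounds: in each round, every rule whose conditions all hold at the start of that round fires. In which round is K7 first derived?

[1] rule 4 [S3, M8 => B]; rule 9 [L => H]; rule 10 [N, V => C]. ⇒ new: B, H, C.
[2] rule 3 [C => F8]; rule 5 [H => G3]; rule 13 [B => A1]. ⇒ new: F8, G3, A1.
[3] rule 6 [F8 => P]; rule 12 [G3, A1 => R8]. ⇒ new: P, R8.
[4] rule 2 [R8, U => D2]; rule 8 [P => J6]. ⇒ new: D2, J6.
[5] rule 7 [J6, D2 => K7]. ⇒ new: K7.
K7 first appears in round 5.

5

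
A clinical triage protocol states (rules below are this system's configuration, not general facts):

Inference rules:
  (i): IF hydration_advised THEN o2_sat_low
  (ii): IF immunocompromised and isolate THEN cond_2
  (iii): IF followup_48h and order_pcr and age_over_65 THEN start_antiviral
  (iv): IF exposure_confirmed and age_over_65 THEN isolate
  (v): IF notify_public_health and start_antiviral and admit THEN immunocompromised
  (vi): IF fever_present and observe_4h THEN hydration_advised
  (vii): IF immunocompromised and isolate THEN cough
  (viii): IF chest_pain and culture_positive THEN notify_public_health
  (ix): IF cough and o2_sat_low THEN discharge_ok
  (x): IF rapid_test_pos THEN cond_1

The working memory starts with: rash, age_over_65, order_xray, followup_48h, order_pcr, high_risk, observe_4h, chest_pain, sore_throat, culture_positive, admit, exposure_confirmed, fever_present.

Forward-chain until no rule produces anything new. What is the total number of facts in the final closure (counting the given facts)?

22

[1] (iii) [IF followup_48h and order_pcr and age_over_65 THEN start_antiviral]; (iv) [IF exposure_confirmed and age_over_65 THEN isolate]; (vi) [IF fever_present and observe_4h THEN hydration_advised]; (viii) [IF chest_pain and culture_positive THEN notify_public_health]. ⇒ new: start_antiviral, isolate, hydration_advised, notify_public_health.
[2] (i) [IF hydration_advised THEN o2_sat_low]; (v) [IF notify_public_health and start_antiviral and admit THEN immunocompromised]. ⇒ new: o2_sat_low, immunocompromised.
[3] (ii) [IF immunocompromised and isolate THEN cond_2]; (vii) [IF immunocompromised and isolate THEN cough]. ⇒ new: cond_2, cough.
[4] (ix) [IF cough and o2_sat_low THEN discharge_ok]. ⇒ new: discharge_ok.
Closure: {admit, age_over_65, chest_pain, cond_2, cough, culture_positive, discharge_ok, exposure_confirmed, fever_present, followup_48h, high_risk, hydration_advised, immunocompromised, isolate, notify_public_health, o2_sat_low, observe_4h, order_pcr, order_xray, rash, sore_throat, start_antiviral} — 22 facts.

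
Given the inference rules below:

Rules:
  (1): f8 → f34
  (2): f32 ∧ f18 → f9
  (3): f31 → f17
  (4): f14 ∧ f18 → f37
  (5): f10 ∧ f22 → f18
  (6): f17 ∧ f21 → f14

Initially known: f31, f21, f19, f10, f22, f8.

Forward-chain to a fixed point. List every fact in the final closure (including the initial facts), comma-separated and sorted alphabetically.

f10, f14, f17, f18, f19, f21, f22, f31, f34, f37, f8

[1] (1) [f8 → f34]; (3) [f31 → f17]; (5) [f10 ∧ f22 → f18]. ⇒ new: f34, f17, f18.
[2] (6) [f17 ∧ f21 → f14]. ⇒ new: f14.
[3] (4) [f14 ∧ f18 → f37]. ⇒ new: f37.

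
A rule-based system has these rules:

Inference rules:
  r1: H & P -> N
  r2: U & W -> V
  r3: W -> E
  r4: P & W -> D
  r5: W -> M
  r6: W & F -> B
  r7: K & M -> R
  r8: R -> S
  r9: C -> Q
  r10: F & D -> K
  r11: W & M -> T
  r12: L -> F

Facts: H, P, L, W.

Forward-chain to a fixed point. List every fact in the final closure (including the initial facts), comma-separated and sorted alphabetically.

Round 1 fires r1, r3, r4, r5, r12, giving N, E, D, M, F.
Round 2 fires r6, r10, r11, giving B, K, T.
Round 3 fires r7, giving R.
Round 4 fires r8, giving S.

B, D, E, F, H, K, L, M, N, P, R, S, T, W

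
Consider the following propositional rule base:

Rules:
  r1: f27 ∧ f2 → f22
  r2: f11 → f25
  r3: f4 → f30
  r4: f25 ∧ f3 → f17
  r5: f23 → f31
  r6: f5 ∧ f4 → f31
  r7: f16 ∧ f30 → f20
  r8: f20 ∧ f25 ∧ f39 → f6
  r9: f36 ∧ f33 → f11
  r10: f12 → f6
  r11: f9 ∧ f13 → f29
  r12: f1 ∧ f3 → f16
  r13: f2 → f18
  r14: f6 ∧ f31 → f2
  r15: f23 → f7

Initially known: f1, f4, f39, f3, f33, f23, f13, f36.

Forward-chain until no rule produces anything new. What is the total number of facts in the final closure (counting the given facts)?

19

Round 1 — r3, r5, r9, r12, r15, derive f30, f31, f11, f16, f7.
Round 2 — r2, r7, derive f25, f20.
Round 3 — r4, r8, derive f17, f6.
Round 4 — r14, derive f2.
Round 5 — r13, derive f18.
Closure: {f1, f11, f13, f16, f17, f18, f2, f20, f23, f25, f3, f30, f31, f33, f36, f39, f4, f6, f7} — 19 facts.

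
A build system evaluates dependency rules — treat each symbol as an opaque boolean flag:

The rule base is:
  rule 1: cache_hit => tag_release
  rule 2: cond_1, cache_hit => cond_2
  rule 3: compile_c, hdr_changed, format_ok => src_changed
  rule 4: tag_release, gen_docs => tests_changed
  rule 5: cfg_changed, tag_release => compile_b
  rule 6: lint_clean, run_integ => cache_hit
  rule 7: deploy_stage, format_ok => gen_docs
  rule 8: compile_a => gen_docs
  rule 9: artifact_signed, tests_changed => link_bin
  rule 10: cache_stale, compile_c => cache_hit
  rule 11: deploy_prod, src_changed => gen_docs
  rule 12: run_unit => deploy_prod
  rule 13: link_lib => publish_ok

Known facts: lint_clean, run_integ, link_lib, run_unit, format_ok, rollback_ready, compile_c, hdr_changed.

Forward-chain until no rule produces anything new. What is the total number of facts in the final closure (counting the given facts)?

Round 1: rule 3 [compile_c, hdr_changed, format_ok => src_changed]; rule 6 [lint_clean, run_integ => cache_hit]; rule 12 [run_unit => deploy_prod]; rule 13 [link_lib => publish_ok]. New: src_changed, cache_hit, deploy_prod, publish_ok.
Round 2: rule 1 [cache_hit => tag_release]; rule 11 [deploy_prod, src_changed => gen_docs]. New: tag_release, gen_docs.
Round 3: rule 4 [tag_release, gen_docs => tests_changed]. New: tests_changed.
Closure: {cache_hit, compile_c, deploy_prod, format_ok, gen_docs, hdr_changed, link_lib, lint_clean, publish_ok, rollback_ready, run_integ, run_unit, src_changed, tag_release, tests_changed} — 15 facts.

15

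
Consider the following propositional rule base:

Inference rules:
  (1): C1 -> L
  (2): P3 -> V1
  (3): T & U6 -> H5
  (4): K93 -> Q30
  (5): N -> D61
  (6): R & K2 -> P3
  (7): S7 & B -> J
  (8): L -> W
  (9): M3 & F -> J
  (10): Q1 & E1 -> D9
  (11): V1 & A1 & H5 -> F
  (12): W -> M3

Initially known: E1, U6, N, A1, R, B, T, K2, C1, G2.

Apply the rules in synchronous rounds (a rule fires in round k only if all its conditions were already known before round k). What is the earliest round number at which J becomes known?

4

Round 1 — (1), (3), (5), (6), derive L, H5, D61, P3.
Round 2 — (2), (8), derive V1, W.
Round 3 — (11), (12), derive F, M3.
Round 4 — (9), derive J.
J first appears in round 4.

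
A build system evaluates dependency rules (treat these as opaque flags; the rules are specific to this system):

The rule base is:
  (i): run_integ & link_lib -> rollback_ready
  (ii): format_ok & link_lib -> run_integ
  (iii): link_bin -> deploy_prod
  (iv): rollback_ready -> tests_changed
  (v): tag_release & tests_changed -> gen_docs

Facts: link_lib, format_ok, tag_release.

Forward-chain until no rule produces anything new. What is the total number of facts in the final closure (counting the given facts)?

Round 1: (ii) [format_ok & link_lib -> run_integ]. New: run_integ.
Round 2: (i) [run_integ & link_lib -> rollback_ready]. New: rollback_ready.
Round 3: (iv) [rollback_ready -> tests_changed]. New: tests_changed.
Round 4: (v) [tag_release & tests_changed -> gen_docs]. New: gen_docs.
Closure: {format_ok, gen_docs, link_lib, rollback_ready, run_integ, tag_release, tests_changed} — 7 facts.

7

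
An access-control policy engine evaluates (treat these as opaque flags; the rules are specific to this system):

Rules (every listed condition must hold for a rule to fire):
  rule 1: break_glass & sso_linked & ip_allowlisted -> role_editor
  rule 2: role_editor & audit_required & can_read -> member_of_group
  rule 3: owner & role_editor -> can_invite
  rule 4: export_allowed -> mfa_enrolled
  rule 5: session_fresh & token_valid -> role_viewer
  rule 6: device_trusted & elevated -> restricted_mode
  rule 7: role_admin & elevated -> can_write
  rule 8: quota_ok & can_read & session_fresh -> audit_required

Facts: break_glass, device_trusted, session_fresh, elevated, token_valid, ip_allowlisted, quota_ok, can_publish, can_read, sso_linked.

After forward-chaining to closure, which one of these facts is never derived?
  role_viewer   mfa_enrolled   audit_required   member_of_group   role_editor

Round 1 — rule 1, rule 5, rule 6, rule 8, derive role_editor, role_viewer, restricted_mode, audit_required.
Round 2 — rule 2, derive member_of_group.
Derived: role_editor (round 1), member_of_group (round 2), audit_required (round 1), role_viewer (round 1). mfa_enrolled never appears in any round.

mfa_enrolled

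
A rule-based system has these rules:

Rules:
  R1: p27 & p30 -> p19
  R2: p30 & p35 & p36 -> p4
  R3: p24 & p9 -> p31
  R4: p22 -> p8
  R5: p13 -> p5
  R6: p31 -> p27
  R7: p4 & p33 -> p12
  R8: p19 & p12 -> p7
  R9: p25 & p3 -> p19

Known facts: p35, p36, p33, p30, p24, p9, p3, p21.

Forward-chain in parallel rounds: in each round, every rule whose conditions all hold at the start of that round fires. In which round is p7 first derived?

4

Round 1 fires R2, R3, giving p4, p31.
Round 2 fires R6, R7, giving p27, p12.
Round 3 fires R1, giving p19.
Round 4 fires R8, giving p7.
p7 first appears in round 4.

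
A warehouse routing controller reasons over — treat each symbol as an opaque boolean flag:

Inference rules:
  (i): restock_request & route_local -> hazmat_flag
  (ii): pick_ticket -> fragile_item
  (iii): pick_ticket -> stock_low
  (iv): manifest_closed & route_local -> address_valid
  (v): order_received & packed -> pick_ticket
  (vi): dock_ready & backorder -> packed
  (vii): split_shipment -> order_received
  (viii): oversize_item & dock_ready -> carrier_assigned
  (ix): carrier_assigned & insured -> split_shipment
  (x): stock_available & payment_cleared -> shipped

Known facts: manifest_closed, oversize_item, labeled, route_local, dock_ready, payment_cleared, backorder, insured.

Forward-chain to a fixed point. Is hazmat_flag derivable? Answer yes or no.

Round 1 fires (iv), (vi), (viii), giving address_valid, packed, carrier_assigned.
Round 2 fires (ix), giving split_shipment.
Round 3 fires (vii), giving order_received.
Round 4 fires (v), giving pick_ticket.
Round 5 fires (ii), (iii), giving fragile_item, stock_low.
Fixed point reached. hazmat_flag is concluded only by (i); (i) needs restock_request (never derived).

no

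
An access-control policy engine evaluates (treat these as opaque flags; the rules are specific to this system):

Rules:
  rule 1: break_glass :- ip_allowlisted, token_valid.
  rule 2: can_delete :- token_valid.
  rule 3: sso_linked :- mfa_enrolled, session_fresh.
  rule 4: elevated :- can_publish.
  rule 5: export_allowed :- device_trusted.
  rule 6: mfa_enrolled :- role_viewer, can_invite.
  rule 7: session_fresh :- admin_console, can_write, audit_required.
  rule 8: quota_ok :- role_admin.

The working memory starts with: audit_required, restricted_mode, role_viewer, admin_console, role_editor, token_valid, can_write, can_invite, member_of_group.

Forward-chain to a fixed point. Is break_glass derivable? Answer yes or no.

no

[1] rule 2 [can_delete :- token_valid.]; rule 6 [mfa_enrolled :- role_viewer, can_invite.]; rule 7 [session_fresh :- admin_console, can_write, audit_required.]. ⇒ new: can_delete, mfa_enrolled, session_fresh.
[2] rule 3 [sso_linked :- mfa_enrolled, session_fresh.]. ⇒ new: sso_linked.
Fixed point reached. break_glass is concluded only by rule 1; rule 1 needs ip_allowlisted (never derived).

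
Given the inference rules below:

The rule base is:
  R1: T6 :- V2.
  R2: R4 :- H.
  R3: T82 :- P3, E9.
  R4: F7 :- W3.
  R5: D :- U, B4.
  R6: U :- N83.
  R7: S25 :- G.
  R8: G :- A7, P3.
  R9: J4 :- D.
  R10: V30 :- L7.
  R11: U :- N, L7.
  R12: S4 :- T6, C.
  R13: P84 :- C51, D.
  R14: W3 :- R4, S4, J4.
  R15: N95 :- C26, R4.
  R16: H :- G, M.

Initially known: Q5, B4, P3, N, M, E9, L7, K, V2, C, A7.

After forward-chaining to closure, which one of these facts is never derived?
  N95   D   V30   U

Round 1 — R1, R3, R8, R10, R11, derive T6, T82, G, V30, U.
Round 2 — R5, R7, R12, R16, derive D, S25, S4, H.
Round 3 — R2, R9, derive R4, J4.
Round 4 — R14, derive W3.
Round 5 — R4, derive F7.
Derived: U (round 1), D (round 2), V30 (round 1). N95 never appears in any round.

N95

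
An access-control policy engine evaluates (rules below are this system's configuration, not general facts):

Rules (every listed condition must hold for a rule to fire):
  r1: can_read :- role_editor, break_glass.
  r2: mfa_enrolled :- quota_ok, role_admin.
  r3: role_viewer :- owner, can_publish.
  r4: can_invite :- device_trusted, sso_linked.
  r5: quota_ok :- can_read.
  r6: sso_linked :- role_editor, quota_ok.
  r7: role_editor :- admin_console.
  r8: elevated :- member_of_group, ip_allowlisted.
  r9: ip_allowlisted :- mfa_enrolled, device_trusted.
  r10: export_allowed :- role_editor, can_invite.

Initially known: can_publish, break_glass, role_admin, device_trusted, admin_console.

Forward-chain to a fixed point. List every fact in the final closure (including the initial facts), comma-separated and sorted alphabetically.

Round 1: r7 [role_editor :- admin_console.]. Adds role_editor.
Round 2: r1 [can_read :- role_editor, break_glass.]. Adds can_read.
Round 3: r5 [quota_ok :- can_read.]. Adds quota_ok.
Round 4: r2 [mfa_enrolled :- quota_ok, role_admin.]; r6 [sso_linked :- role_editor, quota_ok.]. Adds mfa_enrolled, sso_linked.
Round 5: r4 [can_invite :- device_trusted, sso_linked.]; r9 [ip_allowlisted :- mfa_enrolled, device_trusted.]. Adds can_invite, ip_allowlisted.
Round 6: r10 [export_allowed :- role_editor, can_invite.]. Adds export_allowed.

admin_console, break_glass, can_invite, can_publish, can_read, device_trusted, export_allowed, ip_allowlisted, mfa_enrolled, quota_ok, role_admin, role_editor, sso_linked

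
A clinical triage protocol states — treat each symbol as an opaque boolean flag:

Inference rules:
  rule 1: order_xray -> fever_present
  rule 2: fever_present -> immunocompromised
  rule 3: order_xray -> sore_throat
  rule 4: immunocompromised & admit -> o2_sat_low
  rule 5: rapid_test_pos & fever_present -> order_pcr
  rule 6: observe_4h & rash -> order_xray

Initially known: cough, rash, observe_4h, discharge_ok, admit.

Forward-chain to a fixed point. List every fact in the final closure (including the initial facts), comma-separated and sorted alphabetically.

Round 1: rule 6 [observe_4h & rash -> order_xray]. Adds order_xray.
Round 2: rule 1 [order_xray -> fever_present]; rule 3 [order_xray -> sore_throat]. Adds fever_present, sore_throat.
Round 3: rule 2 [fever_present -> immunocompromised]. Adds immunocompromised.
Round 4: rule 4 [immunocompromised & admit -> o2_sat_low]. Adds o2_sat_low.

admit, cough, discharge_ok, fever_present, immunocompromised, o2_sat_low, observe_4h, order_xray, rash, sore_throat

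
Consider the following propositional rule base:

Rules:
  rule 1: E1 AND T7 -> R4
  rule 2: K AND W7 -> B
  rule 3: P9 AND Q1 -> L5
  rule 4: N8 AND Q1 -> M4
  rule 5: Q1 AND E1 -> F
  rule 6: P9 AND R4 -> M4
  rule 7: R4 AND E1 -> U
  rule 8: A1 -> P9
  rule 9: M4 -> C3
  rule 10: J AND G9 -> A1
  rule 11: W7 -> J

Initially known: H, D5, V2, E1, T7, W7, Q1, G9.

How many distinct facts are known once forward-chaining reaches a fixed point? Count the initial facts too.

17

Round 1: rule 1 [E1 AND T7 -> R4]; rule 5 [Q1 AND E1 -> F]; rule 11 [W7 -> J]. Adds R4, F, J.
Round 2: rule 7 [R4 AND E1 -> U]; rule 10 [J AND G9 -> A1]. Adds U, A1.
Round 3: rule 8 [A1 -> P9]. Adds P9.
Round 4: rule 3 [P9 AND Q1 -> L5]; rule 6 [P9 AND R4 -> M4]. Adds L5, M4.
Round 5: rule 9 [M4 -> C3]. Adds C3.
Closure: {A1, C3, D5, E1, F, G9, H, J, L5, M4, P9, Q1, R4, T7, U, V2, W7} — 17 facts.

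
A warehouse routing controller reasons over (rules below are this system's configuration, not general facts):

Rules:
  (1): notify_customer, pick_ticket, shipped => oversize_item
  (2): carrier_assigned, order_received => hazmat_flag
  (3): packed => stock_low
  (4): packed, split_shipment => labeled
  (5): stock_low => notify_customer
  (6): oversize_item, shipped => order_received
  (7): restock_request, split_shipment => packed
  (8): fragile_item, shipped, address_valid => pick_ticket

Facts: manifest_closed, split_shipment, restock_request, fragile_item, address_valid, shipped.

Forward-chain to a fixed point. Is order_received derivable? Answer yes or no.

Round 1: (7) [restock_request, split_shipment => packed]; (8) [fragile_item, shipped, address_valid => pick_ticket]. New: packed, pick_ticket.
Round 2: (3) [packed => stock_low]; (4) [packed, split_shipment => labeled]. New: stock_low, labeled.
Round 3: (5) [stock_low => notify_customer]. New: notify_customer.
Round 4: (1) [notify_customer, pick_ticket, shipped => oversize_item]. New: oversize_item.
Round 5: (6) [oversize_item, shipped => order_received]. New: order_received.
order_received appears in round 5, so it is derivable.

yes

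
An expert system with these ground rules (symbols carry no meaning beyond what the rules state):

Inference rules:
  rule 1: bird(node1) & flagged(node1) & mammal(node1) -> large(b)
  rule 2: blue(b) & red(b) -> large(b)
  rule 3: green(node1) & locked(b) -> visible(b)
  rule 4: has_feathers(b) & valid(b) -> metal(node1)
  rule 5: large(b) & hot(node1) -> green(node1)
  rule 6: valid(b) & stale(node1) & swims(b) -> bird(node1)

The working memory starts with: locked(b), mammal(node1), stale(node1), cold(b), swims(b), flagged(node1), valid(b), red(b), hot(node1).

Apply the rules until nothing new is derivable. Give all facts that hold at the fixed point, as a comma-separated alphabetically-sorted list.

bird(node1), cold(b), flagged(node1), green(node1), hot(node1), large(b), locked(b), mammal(node1), red(b), stale(node1), swims(b), valid(b), visible(b)

Round 1 fires rule 6, giving bird(node1).
Round 2 fires rule 1, giving large(b).
Round 3 fires rule 5, giving green(node1).
Round 4 fires rule 3, giving visible(b).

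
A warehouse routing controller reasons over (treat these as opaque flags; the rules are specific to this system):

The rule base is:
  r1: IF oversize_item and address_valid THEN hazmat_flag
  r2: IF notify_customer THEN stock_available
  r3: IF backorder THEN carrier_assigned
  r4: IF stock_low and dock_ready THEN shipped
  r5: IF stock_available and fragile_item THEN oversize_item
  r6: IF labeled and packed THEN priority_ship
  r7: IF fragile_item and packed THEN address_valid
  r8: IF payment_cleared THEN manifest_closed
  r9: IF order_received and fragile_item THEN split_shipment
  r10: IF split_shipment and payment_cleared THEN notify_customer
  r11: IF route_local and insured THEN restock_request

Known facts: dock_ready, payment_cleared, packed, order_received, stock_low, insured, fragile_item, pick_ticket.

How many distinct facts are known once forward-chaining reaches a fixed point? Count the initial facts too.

16

Round 1: r4 [IF stock_low and dock_ready THEN shipped]; r7 [IF fragile_item and packed THEN address_valid]; r8 [IF payment_cleared THEN manifest_closed]; r9 [IF order_received and fragile_item THEN split_shipment]. Adds shipped, address_valid, manifest_closed, split_shipment.
Round 2: r10 [IF split_shipment and payment_cleared THEN notify_customer]. Adds notify_customer.
Round 3: r2 [IF notify_customer THEN stock_available]. Adds stock_available.
Round 4: r5 [IF stock_available and fragile_item THEN oversize_item]. Adds oversize_item.
Round 5: r1 [IF oversize_item and address_valid THEN hazmat_flag]. Adds hazmat_flag.
Closure: {address_valid, dock_ready, fragile_item, hazmat_flag, insured, manifest_closed, notify_customer, order_received, oversize_item, packed, payment_cleared, pick_ticket, shipped, split_shipment, stock_available, stock_low} — 16 facts.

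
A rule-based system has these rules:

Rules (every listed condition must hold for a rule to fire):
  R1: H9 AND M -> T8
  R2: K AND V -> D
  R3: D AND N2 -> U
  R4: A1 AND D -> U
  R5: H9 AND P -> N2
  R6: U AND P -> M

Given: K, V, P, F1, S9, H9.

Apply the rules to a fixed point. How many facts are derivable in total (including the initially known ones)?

Round 1 fires R2, R5, giving D, N2.
Round 2 fires R3, giving U.
Round 3 fires R6, giving M.
Round 4 fires R1, giving T8.
Closure: {D, F1, H9, K, M, N2, P, S9, T8, U, V} — 11 facts.

11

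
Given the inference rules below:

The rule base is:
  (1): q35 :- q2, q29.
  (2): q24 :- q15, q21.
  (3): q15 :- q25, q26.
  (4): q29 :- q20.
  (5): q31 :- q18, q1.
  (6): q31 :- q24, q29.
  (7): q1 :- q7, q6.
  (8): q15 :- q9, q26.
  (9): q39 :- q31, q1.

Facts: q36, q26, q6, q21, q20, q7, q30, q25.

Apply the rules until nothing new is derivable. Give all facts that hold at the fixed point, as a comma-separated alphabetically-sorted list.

q1, q15, q20, q21, q24, q25, q26, q29, q30, q31, q36, q39, q6, q7

Round 1: (3) [q15 :- q25, q26.]; (4) [q29 :- q20.]; (7) [q1 :- q7, q6.]. New: q15, q29, q1.
Round 2: (2) [q24 :- q15, q21.]. New: q24.
Round 3: (6) [q31 :- q24, q29.]. New: q31.
Round 4: (9) [q39 :- q31, q1.]. New: q39.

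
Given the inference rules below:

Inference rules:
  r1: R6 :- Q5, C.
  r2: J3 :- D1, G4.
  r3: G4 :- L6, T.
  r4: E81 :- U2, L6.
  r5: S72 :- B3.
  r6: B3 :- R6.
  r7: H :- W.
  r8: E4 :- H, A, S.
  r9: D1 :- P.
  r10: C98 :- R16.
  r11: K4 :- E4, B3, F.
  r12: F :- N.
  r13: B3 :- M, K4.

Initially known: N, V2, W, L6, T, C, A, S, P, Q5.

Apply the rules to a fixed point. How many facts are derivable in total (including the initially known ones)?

20

Round 1: r1 [R6 :- Q5, C.]; r3 [G4 :- L6, T.]; r7 [H :- W.]; r9 [D1 :- P.]; r12 [F :- N.]. Adds R6, G4, H, D1, F.
Round 2: r2 [J3 :- D1, G4.]; r6 [B3 :- R6.]; r8 [E4 :- H, A, S.]. Adds J3, B3, E4.
Round 3: r5 [S72 :- B3.]; r11 [K4 :- E4, B3, F.]. Adds S72, K4.
Closure: {A, B3, C, D1, E4, F, G4, H, J3, K4, L6, N, P, Q5, R6, S, S72, T, V2, W} — 20 facts.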